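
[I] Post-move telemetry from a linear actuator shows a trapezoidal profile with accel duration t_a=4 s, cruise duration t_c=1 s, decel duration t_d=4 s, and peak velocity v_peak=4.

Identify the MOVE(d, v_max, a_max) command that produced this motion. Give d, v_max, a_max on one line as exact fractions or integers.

a_max = 4/4 = 1
d_a = ½·4·4 = 8; d_c = 4·1 = 4
d = 2·8 + 4 = 20
t_c = 1 > 0 → v_max = v_peak = 4

d=20 v_max=4 a_max=1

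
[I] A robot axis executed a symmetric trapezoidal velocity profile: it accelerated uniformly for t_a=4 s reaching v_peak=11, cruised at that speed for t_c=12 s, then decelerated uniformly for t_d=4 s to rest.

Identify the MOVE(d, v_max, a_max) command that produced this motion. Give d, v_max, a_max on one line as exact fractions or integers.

d=176 v_max=11 a_max=11/4

a_max = 11/4
d_a = ½·11·4 = 22; d_c = 11·12 = 132
d = 2·22 + 132 = 176
t_c = 12 > 0 → v_max = v_peak = 11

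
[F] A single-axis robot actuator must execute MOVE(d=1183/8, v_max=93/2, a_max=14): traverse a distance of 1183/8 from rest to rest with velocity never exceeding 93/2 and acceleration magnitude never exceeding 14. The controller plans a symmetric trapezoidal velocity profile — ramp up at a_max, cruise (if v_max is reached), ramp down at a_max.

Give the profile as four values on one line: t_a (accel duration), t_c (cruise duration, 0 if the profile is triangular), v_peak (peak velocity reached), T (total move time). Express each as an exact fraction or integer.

v_max²/a_max = (93/2)²/14 = 8649/56
1183/8 < 8649/56 so t_c = 0
v_peak = √(1183/8·14) = √(8281/4) = 91/2
t_a = (91/2)/14 = 13/4; t_c = 0
T = 2·13/4 = 13/2

t_a=13/4 t_c=0 v_peak=91/2 T=13/2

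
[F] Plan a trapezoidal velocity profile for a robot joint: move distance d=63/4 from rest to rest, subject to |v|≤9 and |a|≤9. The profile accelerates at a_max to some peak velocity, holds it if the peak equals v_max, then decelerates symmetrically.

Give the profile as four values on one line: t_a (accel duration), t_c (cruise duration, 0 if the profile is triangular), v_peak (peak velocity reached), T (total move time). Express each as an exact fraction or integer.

t_a=1 t_c=3/4 v_peak=9 T=11/4

v_max²/a_max = 9²/9 = 9
63/4 ≥ 9 ⇒ cruise phase
t_a = 9/9 = 1; v_peak = 9
d_cruise = 63/4 − 9 = 27/4; t_c = (27/4)/9 = 3/4
T = 2·1 + 3/4 = 11/4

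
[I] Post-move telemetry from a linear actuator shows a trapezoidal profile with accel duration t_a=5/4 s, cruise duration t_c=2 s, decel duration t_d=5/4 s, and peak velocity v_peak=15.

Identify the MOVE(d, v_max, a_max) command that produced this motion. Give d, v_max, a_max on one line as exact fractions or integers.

a_max = 15/(5/4) = 12
d_a = ½·15·5/4 = 75/8; d_c = 15·2 = 30
d = 2·75/8 + 30 = 195/4
t_c = 2 > 0 ⇒ limit active, v_max = 15

d=195/4 v_max=15 a_max=12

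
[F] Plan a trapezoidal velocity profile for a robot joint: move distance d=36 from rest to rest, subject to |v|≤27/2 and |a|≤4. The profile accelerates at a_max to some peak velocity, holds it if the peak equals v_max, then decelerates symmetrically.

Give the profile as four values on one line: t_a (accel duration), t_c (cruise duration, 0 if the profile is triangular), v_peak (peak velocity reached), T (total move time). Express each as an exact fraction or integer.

v_max²/a_max = (27/2)²/4 = 729/16
36 < 729/16 so t_c = 0
v_peak = √(36·4) = √144 = 12
t_a = 12/4 = 3; t_c = 0
T = 2·3 = 6

t_a=3 t_c=0 v_peak=12 T=6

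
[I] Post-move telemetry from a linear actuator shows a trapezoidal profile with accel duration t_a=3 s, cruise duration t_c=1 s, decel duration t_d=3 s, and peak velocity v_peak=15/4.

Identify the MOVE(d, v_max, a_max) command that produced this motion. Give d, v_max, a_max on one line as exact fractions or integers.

d=15 v_max=15/4 a_max=5/4

a_max = (15/4)/3 = 5/4
d_a = ½·15/4·3 = 45/8; d_c = 15/4·1 = 15/4
d = 2·45/8 + 15/4 = 15
t_c = 1 > 0 ⇒ limit active, v_max = 15/4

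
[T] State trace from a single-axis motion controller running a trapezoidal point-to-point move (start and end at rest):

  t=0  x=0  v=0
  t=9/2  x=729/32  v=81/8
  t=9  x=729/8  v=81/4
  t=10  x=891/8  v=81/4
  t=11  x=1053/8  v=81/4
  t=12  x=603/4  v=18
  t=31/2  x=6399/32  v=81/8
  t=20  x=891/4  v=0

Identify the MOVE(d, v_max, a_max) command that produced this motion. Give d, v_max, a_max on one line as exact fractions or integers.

final state: t=20, x=891/4, v=0 → d = 891/4
a_max = (81/8−0)/(9/2−0) = 9/4
max v = 81/4 over t∈[9,11] → v_max = 81/4
check: 81/4·(9+2) = 891/4 ✓

d=891/4 v_max=81/4 a_max=9/4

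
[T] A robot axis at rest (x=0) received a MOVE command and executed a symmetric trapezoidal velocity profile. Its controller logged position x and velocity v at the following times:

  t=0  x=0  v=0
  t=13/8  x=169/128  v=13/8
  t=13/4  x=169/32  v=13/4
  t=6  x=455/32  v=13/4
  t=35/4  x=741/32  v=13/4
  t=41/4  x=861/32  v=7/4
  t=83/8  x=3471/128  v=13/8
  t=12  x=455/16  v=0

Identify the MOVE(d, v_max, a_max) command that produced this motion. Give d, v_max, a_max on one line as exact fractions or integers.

d=455/16 v_max=13/4 a_max=1

final state: t=12, x=455/16, v=0 → d = 455/16
a_max = (13/8−0)/(13/8−0) = 1
max v = 13/4 over t∈[13/4,35/4] → v_max = 13/4
check: 13/4·(13/4+11/2) = 455/16 ✓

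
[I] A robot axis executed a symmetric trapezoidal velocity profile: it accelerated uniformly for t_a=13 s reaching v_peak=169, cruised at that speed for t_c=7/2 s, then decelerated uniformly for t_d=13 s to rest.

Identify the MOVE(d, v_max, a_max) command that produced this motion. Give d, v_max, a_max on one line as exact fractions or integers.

a_max = 169/13 = 13
d_a = ½·169·13 = 2197/2; d_c = 169·7/2 = 1183/2
d = 2·2197/2 + 1183/2 = 5577/2
t_c = 7/2 > 0 ⇒ limit active, v_max = 169

d=5577/2 v_max=169 a_max=13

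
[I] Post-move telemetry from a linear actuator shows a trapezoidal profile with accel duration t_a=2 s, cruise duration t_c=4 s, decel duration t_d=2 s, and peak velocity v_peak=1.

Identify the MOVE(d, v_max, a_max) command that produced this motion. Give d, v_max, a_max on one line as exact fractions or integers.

d=6 v_max=1 a_max=1/2

a_max = 1/2
d_a = ½·1·2 = 1; d_c = 1·4 = 4
d = 2·1 + 4 = 6
t_c = 4 > 0 → v_max = v_peak = 1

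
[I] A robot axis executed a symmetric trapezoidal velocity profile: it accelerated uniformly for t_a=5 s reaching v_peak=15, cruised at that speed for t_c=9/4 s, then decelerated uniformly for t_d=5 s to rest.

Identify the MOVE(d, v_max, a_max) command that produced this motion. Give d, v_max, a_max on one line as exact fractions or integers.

d=435/4 v_max=15 a_max=3

a_max = 15/5 = 3
d_a = ½·15·5 = 75/2; d_c = 15·9/4 = 135/4
d = 2·75/2 + 135/4 = 435/4
t_c = 9/4 > 0 → v_max = v_peak = 15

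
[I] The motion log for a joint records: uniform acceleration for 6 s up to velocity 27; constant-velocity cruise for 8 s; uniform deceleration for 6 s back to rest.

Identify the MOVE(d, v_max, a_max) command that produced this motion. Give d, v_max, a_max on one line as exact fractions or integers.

a_max = 27/6 = 9/2
d_a = ½·27·6 = 81; d_c = 27·8 = 216
d = 2·81 + 216 = 378
t_c = 8 > 0 ⇒ limit active, v_max = 27

d=378 v_max=27 a_max=9/2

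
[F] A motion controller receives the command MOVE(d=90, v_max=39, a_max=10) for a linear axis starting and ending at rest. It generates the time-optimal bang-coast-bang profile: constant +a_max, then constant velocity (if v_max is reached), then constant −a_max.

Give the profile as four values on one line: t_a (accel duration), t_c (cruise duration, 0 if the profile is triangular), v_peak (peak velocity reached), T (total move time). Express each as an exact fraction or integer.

vₘ²/aₘ = 39²/10 = 1521/10
90 < 1521/10 ⇒ no cruise
v_peak = √(90·10) = √900 = 30
t_a = 30/10 = 3; t_c = 0
T = 2·3 = 6

t_a=3 t_c=0 v_peak=30 T=6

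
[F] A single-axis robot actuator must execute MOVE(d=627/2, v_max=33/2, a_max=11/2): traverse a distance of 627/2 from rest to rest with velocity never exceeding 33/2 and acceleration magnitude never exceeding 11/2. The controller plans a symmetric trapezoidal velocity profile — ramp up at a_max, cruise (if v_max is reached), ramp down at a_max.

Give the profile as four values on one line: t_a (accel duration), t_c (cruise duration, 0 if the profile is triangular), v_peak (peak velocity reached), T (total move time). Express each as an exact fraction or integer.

v_max²/a_max = (33/2)²/(11/2) = 99/2
627/2 ≥ 99/2 ⇒ cruise phase
t_a = (33/2)/(11/2) = 3; v_peak = 33/2
d_cruise = 627/2 − 99/2 = 264; t_c = 264/(33/2) = 16
T = 2·3 + 16 = 22

t_a=3 t_c=16 v_peak=33/2 T=22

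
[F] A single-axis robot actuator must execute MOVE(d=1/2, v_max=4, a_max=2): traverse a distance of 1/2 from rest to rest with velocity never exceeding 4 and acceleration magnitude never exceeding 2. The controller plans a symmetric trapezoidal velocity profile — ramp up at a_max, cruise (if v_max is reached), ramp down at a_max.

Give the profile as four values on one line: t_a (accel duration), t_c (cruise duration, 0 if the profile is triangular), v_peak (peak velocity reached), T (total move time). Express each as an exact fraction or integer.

t_a=1/2 t_c=0 v_peak=1 T=1

(v_max)²/a_max = 4²/2 = 8
1/2 < 8 so t_c = 0
v_peak = √(1/2·2) = √1 = 1
t_a = 1/2; t_c = 0
T = 2·1/2 = 1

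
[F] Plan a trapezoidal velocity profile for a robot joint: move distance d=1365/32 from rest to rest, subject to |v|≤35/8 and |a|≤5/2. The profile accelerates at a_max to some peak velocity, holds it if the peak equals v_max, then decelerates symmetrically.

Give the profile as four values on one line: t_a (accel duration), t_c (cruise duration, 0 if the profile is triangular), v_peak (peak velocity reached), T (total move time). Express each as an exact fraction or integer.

vₘ²/aₘ = (35/8)²/(5/2) = 245/32
1365/32 ≥ 245/32 ⇒ cruise phase
t_a = (35/8)/(5/2) = 7/4; v_peak = 35/8
d_cruise = 1365/32 − 245/32 = 35; t_c = 35/(35/8) = 8
T = 2·7/4 + 8 = 23/2

t_a=7/4 t_c=8 v_peak=35/8 T=23/2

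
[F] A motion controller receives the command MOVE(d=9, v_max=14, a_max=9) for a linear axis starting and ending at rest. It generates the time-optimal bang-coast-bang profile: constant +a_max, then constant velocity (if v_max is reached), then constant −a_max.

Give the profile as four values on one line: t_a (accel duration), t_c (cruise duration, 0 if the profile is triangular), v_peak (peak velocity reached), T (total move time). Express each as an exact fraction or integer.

t_a=1 t_c=0 v_peak=9 T=2

vₘ²/aₘ = 14²/9 = 196/9
9 < 196/9 so t_c = 0
v_peak = √(9·9) = √81 = 9
t_a = 9/9 = 1; t_c = 0
T = 2·1 = 2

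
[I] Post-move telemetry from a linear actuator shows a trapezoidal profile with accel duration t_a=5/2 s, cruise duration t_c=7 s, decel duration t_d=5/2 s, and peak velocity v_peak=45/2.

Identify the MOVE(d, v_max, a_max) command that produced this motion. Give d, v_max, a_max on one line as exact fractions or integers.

d=855/4 v_max=45/2 a_max=9

a_max = (45/2)/(5/2) = 9
d_a = ½·45/2·5/2 = 225/8; d_c = 45/2·7 = 315/2
d = 2·225/8 + 315/2 = 855/4
t_c = 7 > 0 → v_max = v_peak = 45/2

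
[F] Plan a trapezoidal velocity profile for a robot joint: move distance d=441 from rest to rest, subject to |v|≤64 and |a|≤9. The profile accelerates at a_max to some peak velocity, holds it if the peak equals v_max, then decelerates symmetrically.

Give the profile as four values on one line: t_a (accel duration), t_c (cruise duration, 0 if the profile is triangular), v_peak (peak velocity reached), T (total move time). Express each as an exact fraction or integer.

t_a=7 t_c=0 v_peak=63 T=14

vₘ²/aₘ = 64²/9 = 4096/9
441 < 4096/9 ⇒ no cruise
v_peak = √(441·9) = √3969 = 63
t_a = 63/9 = 7; t_c = 0
T = 2·7 = 14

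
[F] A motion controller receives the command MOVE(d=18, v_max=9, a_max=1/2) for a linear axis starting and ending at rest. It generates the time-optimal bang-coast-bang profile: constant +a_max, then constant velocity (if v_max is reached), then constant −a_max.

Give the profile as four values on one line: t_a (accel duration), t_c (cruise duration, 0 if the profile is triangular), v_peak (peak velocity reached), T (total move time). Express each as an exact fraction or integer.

t_a=6 t_c=0 v_peak=3 T=12

vₘ²/aₘ = 9²/(1/2) = 162
18 < 162 ⇒ no cruise
v_peak = √(18·1/2) = √9 = 3
t_a = 3/(1/2) = 6; t_c = 0
T = 2·6 = 12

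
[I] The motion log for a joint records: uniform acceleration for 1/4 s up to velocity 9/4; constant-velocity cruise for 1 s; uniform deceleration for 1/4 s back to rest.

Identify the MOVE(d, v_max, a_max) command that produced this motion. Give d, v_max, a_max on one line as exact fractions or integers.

d=45/16 v_max=9/4 a_max=9

a_max = (9/4)/(1/4) = 9
d_a = ½·9/4·1/4 = 9/32; d_c = 9/4·1 = 9/4
d = 2·9/32 + 9/4 = 45/16
t_c = 1 > 0 so v_max = 9/4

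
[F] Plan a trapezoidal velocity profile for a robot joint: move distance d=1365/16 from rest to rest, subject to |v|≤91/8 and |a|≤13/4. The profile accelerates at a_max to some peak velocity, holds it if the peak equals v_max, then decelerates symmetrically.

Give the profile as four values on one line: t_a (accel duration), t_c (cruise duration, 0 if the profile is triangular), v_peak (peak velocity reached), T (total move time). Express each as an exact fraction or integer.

v_max²/a_max = (91/8)²/(13/4) = 637/16
1365/16 ≥ 637/16 → trapezoidal
t_a = (91/8)/(13/4) = 7/2; v_peak = 91/8
d_cruise = 1365/16 − 637/16 = 91/2; t_c = (91/2)/(91/8) = 4
T = 2·7/2 + 4 = 11

t_a=7/2 t_c=4 v_peak=91/8 T=11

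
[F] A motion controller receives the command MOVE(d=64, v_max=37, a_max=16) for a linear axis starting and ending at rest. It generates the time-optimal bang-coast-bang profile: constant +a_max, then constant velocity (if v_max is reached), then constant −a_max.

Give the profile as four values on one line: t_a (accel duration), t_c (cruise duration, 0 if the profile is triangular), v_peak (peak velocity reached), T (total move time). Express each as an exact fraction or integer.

(v_max)²/a_max = 37²/16 = 1369/16
64 < 1369/16 ⇒ no cruise
v_peak = √(64·16) = √1024 = 32
t_a = 32/16 = 2; t_c = 0
T = 2·2 = 4

t_a=2 t_c=0 v_peak=32 T=4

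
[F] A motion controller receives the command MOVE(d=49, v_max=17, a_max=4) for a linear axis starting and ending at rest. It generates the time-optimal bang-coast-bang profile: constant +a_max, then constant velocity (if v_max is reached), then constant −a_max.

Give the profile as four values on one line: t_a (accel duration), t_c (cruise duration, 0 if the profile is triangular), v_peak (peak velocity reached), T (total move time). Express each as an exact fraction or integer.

v_max²/a_max = 17²/4 = 289/4
49 < 289/4 → triangular
v_peak = √(49·4) = √196 = 14
t_a = 14/4 = 7/2; t_c = 0
T = 2·7/2 = 7

t_a=7/2 t_c=0 v_peak=14 T=7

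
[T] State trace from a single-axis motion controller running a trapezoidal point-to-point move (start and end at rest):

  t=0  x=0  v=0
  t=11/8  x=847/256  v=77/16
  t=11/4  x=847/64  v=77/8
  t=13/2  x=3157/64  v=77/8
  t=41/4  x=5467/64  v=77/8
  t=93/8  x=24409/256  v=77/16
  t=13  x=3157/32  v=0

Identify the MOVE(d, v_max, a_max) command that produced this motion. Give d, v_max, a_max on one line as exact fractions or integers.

d=3157/32 v_max=77/8 a_max=7/2

final state: t=13, x=3157/32, v=0 → d = 3157/32
a_max = (77/16−0)/(11/8−0) = 7/2
max v = 77/8 over t∈[11/4,41/4] → v_max = 77/8
check: 77/8·(11/4+15/2) = 3157/32 ✓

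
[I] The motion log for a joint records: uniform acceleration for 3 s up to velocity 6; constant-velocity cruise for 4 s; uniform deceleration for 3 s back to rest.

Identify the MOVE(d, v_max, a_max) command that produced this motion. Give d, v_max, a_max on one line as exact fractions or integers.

d=42 v_max=6 a_max=2

a_max = 6/3 = 2
d_a = ½·6·3 = 9; d_c = 6·4 = 24
d = 2·9 + 24 = 42
t_c = 4 > 0 ⇒ limit active, v_max = 6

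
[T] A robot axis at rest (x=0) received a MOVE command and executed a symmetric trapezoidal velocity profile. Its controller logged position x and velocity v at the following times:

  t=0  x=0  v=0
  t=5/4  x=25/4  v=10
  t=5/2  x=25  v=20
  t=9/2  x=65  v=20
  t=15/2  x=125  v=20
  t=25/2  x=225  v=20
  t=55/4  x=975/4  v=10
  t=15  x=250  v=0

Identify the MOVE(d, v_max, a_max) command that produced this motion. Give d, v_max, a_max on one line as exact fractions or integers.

d=250 v_max=20 a_max=8

final state: t=15, x=250, v=0 → d = 250
a_max = (10−0)/(5/4−0) = 8
max v = 20 over t∈[5/2,25/2] → v_max = 20
check: 20·(5/2+10) = 250 ✓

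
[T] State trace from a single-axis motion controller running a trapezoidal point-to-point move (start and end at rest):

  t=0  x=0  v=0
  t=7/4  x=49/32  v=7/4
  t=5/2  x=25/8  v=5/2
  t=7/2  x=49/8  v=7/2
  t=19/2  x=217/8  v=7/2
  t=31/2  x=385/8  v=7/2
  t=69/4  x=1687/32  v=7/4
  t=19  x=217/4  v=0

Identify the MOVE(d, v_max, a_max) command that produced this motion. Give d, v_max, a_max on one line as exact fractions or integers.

d=217/4 v_max=7/2 a_max=1

final state: t=19, x=217/4, v=0 → d = 217/4
a_max = (7/4−0)/(7/4−0) = 1
max v = 7/2 over t∈[7/2,31/2] → v_max = 7/2
check: 7/2·(7/2+12) = 217/4 ✓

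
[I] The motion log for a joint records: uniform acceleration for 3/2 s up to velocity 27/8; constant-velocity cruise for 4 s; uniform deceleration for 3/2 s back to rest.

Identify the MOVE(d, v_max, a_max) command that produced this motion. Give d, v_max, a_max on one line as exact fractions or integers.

d=297/16 v_max=27/8 a_max=9/4

a_max = (27/8)/(3/2) = 9/4
d_a = ½·27/8·3/2 = 81/32; d_c = 27/8·4 = 27/2
d = 2·81/32 + 27/2 = 297/16
t_c = 4 > 0 so v_max = 27/8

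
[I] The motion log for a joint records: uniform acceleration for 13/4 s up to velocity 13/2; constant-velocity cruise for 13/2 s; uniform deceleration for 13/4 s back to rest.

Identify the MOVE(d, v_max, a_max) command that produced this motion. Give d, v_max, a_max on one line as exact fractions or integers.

a_max = (13/2)/(13/4) = 2
d_a = ½·13/2·13/4 = 169/16; d_c = 13/2·13/2 = 169/4
d = 2·169/16 + 169/4 = 507/8
t_c = 13/2 > 0 → v_max = v_peak = 13/2

d=507/8 v_max=13/2 a_max=2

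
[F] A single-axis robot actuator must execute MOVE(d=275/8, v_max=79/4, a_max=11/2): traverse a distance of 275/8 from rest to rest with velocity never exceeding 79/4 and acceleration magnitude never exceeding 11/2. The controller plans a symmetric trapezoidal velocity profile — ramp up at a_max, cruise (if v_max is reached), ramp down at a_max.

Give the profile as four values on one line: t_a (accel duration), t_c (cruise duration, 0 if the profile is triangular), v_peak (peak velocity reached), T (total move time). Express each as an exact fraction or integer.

t_a=5/2 t_c=0 v_peak=55/4 T=5

(v_max)²/a_max = (79/4)²/(11/2) = 6241/88
275/8 < 6241/88 → triangular
v_peak = √(275/8·11/2) = √(3025/16) = 55/4
t_a = (55/4)/(11/2) = 5/2; t_c = 0
T = 2·5/2 = 5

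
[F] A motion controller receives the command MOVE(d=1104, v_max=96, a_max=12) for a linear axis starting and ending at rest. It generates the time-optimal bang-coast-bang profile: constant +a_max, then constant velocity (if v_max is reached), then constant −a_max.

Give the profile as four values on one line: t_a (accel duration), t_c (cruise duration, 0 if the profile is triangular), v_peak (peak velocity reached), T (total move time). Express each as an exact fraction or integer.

(v_max)²/a_max = 96²/12 = 768
1104 ≥ 768 → trapezoidal
t_a = 96/12 = 8; v_peak = 96
d_cruise = 1104 − 768 = 336; t_c = 336/96 = 7/2
T = 2·8 + 7/2 = 39/2

t_a=8 t_c=7/2 v_peak=96 T=39/2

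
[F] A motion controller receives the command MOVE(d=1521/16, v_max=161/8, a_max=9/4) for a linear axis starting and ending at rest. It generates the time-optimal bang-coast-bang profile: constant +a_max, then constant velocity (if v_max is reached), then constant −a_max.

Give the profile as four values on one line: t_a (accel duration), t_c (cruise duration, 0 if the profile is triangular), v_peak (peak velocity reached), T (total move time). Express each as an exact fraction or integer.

t_a=13/2 t_c=0 v_peak=117/8 T=13

(v_max)²/a_max = (161/8)²/(9/4) = 25921/144
1521/16 < 25921/144 so t_c = 0
v_peak = √(1521/16·9/4) = √(13689/64) = 117/8
t_a = (117/8)/(9/4) = 13/2; t_c = 0
T = 2·13/2 = 13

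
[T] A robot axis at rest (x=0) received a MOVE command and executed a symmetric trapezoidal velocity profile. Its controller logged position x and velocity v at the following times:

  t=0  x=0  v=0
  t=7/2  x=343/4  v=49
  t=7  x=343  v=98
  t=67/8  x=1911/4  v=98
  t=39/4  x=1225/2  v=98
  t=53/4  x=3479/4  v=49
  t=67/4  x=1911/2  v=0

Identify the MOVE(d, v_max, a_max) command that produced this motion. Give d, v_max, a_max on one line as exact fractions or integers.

d=1911/2 v_max=98 a_max=14

final state: t=67/4, x=1911/2, v=0 → d = 1911/2
a_max = (49−0)/(7/2−0) = 14
max v = 98 over t∈[7,39/4] → v_max = 98
check: 98·(7+11/4) = 1911/2 ✓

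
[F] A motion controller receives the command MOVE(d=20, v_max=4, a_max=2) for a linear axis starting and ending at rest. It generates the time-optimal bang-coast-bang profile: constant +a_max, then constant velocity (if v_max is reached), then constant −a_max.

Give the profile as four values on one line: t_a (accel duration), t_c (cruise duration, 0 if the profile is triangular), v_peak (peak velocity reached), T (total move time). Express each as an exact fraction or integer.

t_a=2 t_c=3 v_peak=4 T=7

v_max²/a_max = 4²/2 = 8
20 ≥ 8 so v_max reached
t_a = 4/2 = 2; v_peak = 4
d_cruise = 20 − 8 = 12; t_c = 12/4 = 3
T = 2·2 + 3 = 7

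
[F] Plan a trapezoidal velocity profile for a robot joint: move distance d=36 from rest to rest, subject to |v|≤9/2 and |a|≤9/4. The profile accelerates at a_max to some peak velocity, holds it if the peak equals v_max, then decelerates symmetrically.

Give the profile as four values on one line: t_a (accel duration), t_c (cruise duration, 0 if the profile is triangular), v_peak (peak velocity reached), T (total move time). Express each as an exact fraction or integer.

v_max²/a_max = (9/2)²/(9/4) = 9
36 ≥ 9 ⇒ cruise phase
t_a = (9/2)/(9/4) = 2; v_peak = 9/2
d_cruise = 36 − 9 = 27; t_c = 27/(9/2) = 6
T = 2·2 + 6 = 10

t_a=2 t_c=6 v_peak=9/2 T=10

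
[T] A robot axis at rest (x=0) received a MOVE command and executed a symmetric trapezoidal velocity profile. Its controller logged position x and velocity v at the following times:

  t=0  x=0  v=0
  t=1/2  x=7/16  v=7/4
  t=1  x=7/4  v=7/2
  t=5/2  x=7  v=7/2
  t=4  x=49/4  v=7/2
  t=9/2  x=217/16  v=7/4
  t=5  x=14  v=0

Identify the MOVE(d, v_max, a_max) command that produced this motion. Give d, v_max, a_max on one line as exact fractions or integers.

final state: t=5, x=14, v=0 → d = 14
a_max = (7/4−0)/(1/2−0) = 7/2
max v = 7/2 over t∈[1,4] → v_max = 7/2
check: 7/2·(1+3) = 14 ✓

d=14 v_max=7/2 a_max=7/2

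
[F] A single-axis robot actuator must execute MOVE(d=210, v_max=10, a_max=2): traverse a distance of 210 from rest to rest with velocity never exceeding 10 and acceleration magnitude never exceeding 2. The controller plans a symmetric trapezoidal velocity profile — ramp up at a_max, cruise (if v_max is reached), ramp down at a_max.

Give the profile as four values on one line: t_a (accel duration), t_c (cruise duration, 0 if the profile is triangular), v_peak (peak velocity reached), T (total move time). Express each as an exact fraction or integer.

vₘ²/aₘ = 10²/2 = 50
210 ≥ 50 ⇒ cruise phase
t_a = 10/2 = 5; v_peak = 10
d_cruise = 210 − 50 = 160; t_c = 160/10 = 16
T = 2·5 + 16 = 26

t_a=5 t_c=16 v_peak=10 T=26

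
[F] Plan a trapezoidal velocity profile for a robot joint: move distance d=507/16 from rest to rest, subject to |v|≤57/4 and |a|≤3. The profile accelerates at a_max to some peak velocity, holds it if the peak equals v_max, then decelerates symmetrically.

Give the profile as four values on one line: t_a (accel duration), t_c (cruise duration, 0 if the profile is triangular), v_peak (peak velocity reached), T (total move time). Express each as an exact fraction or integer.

v_max²/a_max = (57/4)²/3 = 1083/16
507/16 < 1083/16 so t_c = 0
v_peak = √(507/16·3) = √(1521/16) = 39/4
t_a = (39/4)/3 = 13/4; t_c = 0
T = 2·13/4 = 13/2

t_a=13/4 t_c=0 v_peak=39/4 T=13/2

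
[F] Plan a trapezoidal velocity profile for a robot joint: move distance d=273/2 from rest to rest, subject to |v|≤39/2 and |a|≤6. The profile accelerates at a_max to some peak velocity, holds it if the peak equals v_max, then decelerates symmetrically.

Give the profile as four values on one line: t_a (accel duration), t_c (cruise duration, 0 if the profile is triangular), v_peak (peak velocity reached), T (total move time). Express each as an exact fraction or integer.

vₘ²/aₘ = (39/2)²/6 = 507/8
273/2 ≥ 507/8 → trapezoidal
t_a = (39/2)/6 = 13/4; v_peak = 39/2
d_cruise = 273/2 − 507/8 = 585/8; t_c = (585/8)/(39/2) = 15/4
T = 2·13/4 + 15/4 = 41/4

t_a=13/4 t_c=15/4 v_peak=39/2 T=41/4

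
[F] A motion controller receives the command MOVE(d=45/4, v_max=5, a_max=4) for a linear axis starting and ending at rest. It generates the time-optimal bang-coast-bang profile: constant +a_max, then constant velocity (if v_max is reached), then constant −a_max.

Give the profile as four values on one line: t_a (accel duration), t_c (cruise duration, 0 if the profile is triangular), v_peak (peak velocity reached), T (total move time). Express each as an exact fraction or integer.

(v_max)²/a_max = 5²/4 = 25/4
45/4 ≥ 25/4 so v_max reached
t_a = 5/4; v_peak = 5
d_cruise = 45/4 − 25/4 = 5; t_c = 5/5 = 1
T = 2·5/4 + 1 = 7/2

t_a=5/4 t_c=1 v_peak=5 T=7/2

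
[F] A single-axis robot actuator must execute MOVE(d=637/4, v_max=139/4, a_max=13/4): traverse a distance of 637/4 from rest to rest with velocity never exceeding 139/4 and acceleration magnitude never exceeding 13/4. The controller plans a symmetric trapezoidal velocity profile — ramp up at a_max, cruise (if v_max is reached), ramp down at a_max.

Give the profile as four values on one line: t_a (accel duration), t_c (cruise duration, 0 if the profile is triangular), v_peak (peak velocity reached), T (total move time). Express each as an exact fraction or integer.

t_a=7 t_c=0 v_peak=91/4 T=14

v_max²/a_max = (139/4)²/(13/4) = 19321/52
637/4 < 19321/52 → triangular
v_peak = √(637/4·13/4) = √(8281/16) = 91/4
t_a = (91/4)/(13/4) = 7; t_c = 0
T = 2·7 = 14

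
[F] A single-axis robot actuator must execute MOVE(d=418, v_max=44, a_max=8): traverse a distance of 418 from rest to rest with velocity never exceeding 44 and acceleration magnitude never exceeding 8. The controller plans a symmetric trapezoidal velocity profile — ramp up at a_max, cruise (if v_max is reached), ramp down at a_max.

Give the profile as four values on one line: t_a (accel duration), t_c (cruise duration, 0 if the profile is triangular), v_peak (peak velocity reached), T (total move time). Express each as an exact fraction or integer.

(v_max)²/a_max = 44²/8 = 242
418 ≥ 242 so v_max reached
t_a = 44/8 = 11/2; v_peak = 44
d_cruise = 418 − 242 = 176; t_c = 176/44 = 4
T = 2·11/2 + 4 = 15

t_a=11/2 t_c=4 v_peak=44 T=15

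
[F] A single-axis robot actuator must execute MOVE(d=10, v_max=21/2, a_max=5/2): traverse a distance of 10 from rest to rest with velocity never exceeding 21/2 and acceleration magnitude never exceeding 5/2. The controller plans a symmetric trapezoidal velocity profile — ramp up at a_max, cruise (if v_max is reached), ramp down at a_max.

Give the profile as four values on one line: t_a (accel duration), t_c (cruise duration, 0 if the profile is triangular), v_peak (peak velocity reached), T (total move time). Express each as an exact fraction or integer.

t_a=2 t_c=0 v_peak=5 T=4

vₘ²/aₘ = (21/2)²/(5/2) = 441/10
10 < 441/10 → triangular
v_peak = √(10·5/2) = √25 = 5
t_a = 5/(5/2) = 2; t_c = 0
T = 2·2 = 4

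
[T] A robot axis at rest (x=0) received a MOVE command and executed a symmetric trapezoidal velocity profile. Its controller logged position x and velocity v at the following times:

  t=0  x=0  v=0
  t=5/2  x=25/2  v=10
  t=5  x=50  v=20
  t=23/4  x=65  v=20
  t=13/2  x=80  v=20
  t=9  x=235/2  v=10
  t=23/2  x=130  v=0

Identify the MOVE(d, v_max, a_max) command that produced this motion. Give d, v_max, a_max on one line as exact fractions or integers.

final state: t=23/2, x=130, v=0 → d = 130
a_max = (10−0)/(5/2−0) = 4
max v = 20 over t∈[5,13/2] → v_max = 20
check: 20·(5+3/2) = 130 ✓

d=130 v_max=20 a_max=4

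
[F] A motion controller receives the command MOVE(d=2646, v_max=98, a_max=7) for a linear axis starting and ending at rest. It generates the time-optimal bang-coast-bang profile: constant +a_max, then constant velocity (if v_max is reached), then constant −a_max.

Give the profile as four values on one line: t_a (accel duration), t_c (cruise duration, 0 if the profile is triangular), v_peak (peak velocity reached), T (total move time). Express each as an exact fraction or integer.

t_a=14 t_c=13 v_peak=98 T=41

vₘ²/aₘ = 98²/7 = 1372
2646 ≥ 1372 ⇒ cruise phase
t_a = 98/7 = 14; v_peak = 98
d_cruise = 2646 − 1372 = 1274; t_c = 1274/98 = 13
T = 2·14 + 13 = 41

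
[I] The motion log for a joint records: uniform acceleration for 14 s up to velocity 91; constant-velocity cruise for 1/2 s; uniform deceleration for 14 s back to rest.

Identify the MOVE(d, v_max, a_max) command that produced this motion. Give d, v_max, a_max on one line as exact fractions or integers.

a_max = 91/14 = 13/2
d_a = ½·91·14 = 637; d_c = 91·1/2 = 91/2
d = 2·637 + 91/2 = 2639/2
t_c = 1/2 > 0 → v_max = v_peak = 91

d=2639/2 v_max=91 a_max=13/2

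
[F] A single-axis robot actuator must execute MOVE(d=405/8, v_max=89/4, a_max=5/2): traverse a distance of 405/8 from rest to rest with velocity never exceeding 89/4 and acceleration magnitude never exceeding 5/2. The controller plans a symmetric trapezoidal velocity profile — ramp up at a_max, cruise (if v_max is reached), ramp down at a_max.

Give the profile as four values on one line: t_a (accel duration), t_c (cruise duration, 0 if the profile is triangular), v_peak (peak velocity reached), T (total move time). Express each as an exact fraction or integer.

t_a=9/2 t_c=0 v_peak=45/4 T=9

v_max²/a_max = (89/4)²/(5/2) = 7921/40
405/8 < 7921/40 so t_c = 0
v_peak = √(405/8·5/2) = √(2025/16) = 45/4
t_a = (45/4)/(5/2) = 9/2; t_c = 0
T = 2·9/2 = 9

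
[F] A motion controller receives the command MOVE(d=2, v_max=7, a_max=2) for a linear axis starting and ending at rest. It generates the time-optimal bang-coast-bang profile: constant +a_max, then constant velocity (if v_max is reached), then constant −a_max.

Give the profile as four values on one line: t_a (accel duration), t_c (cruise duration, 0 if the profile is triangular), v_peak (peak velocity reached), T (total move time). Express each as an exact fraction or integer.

t_a=1 t_c=0 v_peak=2 T=2

(v_max)²/a_max = 7²/2 = 49/2
2 < 49/2 → triangular
v_peak = √(2·2) = √4 = 2
t_a = 2/2 = 1; t_c = 0
T = 2·1 = 2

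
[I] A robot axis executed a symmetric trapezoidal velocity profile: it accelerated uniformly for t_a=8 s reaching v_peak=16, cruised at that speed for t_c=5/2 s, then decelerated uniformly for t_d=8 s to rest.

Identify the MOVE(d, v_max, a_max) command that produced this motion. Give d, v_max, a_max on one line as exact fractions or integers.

a_max = 16/8 = 2
d_a = ½·16·8 = 64; d_c = 16·5/2 = 40
d = 2·64 + 40 = 168
t_c = 5/2 > 0 → v_max = v_peak = 16

d=168 v_max=16 a_max=2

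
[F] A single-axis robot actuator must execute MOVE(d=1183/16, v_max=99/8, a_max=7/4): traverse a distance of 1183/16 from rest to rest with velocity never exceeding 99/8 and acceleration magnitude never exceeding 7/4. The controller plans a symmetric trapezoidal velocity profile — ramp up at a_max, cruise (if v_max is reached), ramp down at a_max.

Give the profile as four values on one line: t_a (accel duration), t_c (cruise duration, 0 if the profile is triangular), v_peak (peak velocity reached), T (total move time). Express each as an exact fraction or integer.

t_a=13/2 t_c=0 v_peak=91/8 T=13

vₘ²/aₘ = (99/8)²/(7/4) = 9801/112
1183/16 < 9801/112 so t_c = 0
v_peak = √(1183/16·7/4) = √(8281/64) = 91/8
t_a = (91/8)/(7/4) = 13/2; t_c = 0
T = 2·13/2 = 13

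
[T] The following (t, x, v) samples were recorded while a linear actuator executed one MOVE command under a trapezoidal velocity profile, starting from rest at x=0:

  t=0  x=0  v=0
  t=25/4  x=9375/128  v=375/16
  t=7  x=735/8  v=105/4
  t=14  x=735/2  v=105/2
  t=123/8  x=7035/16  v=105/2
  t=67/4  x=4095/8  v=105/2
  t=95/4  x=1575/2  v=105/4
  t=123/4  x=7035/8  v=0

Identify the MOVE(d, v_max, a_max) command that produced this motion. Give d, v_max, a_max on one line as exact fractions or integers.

final state: t=123/4, x=7035/8, v=0 → d = 7035/8
a_max = (375/16−0)/(25/4−0) = 15/4
max v = 105/2 over t∈[14,67/4] → v_max = 105/2
check: 105/2·(14+11/4) = 7035/8 ✓

d=7035/8 v_max=105/2 a_max=15/4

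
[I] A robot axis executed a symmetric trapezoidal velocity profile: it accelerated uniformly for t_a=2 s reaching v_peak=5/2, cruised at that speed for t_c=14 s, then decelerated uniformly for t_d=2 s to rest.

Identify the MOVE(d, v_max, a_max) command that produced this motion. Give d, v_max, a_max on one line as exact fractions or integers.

d=40 v_max=5/2 a_max=5/4

a_max = (5/2)/2 = 5/4
d_a = ½·5/2·2 = 5/2; d_c = 5/2·14 = 35
d = 2·5/2 + 35 = 40
t_c = 14 > 0 ⇒ limit active, v_max = 5/2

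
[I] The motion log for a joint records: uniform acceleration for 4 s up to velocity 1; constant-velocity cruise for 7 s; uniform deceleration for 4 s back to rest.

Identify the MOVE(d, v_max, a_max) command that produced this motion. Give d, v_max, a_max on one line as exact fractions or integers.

a_max = 1/4
d_a = ½·1·4 = 2; d_c = 1·7 = 7
d = 2·2 + 7 = 11
t_c = 7 > 0 so v_max = 1

d=11 v_max=1 a_max=1/4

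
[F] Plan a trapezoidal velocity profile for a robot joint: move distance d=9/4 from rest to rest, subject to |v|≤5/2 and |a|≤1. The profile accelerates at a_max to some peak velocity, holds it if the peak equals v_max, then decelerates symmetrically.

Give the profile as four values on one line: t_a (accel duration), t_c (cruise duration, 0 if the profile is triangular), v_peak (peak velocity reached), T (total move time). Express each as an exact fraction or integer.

t_a=3/2 t_c=0 v_peak=3/2 T=3

vₘ²/aₘ = (5/2)²/1 = 25/4
9/4 < 25/4 → triangular
v_peak = √(9/4·1) = √(9/4) = 3/2
t_a = (3/2)/1 = 3/2; t_c = 0
T = 2·3/2 = 3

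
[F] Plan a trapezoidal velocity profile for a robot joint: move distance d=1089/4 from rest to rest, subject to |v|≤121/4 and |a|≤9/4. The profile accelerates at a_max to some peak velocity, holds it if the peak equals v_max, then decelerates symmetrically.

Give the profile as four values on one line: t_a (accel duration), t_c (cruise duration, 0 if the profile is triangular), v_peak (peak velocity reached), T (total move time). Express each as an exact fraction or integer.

t_a=11 t_c=0 v_peak=99/4 T=22

v_max²/a_max = (121/4)²/(9/4) = 14641/36
1089/4 < 14641/36 ⇒ no cruise
v_peak = √(1089/4·9/4) = √(9801/16) = 99/4
t_a = (99/4)/(9/4) = 11; t_c = 0
T = 2·11 = 22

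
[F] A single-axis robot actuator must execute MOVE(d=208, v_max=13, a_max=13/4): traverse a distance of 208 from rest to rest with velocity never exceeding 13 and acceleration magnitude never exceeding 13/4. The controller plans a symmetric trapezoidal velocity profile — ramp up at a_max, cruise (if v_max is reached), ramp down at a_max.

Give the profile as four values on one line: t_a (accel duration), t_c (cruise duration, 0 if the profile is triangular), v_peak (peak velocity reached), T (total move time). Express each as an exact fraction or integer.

t_a=4 t_c=12 v_peak=13 T=20

(v_max)²/a_max = 13²/(13/4) = 52
208 ≥ 52 → trapezoidal
t_a = 13/(13/4) = 4; v_peak = 13
d_cruise = 208 − 52 = 156; t_c = 156/13 = 12
T = 2·4 + 12 = 20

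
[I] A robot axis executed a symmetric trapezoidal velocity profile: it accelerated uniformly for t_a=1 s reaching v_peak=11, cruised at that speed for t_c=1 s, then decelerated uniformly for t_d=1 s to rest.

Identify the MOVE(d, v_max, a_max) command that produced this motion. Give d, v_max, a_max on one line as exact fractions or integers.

a_max = 11/1 = 11
d_a = ½·11·1 = 11/2; d_c = 11·1 = 11
d = 2·11/2 + 11 = 22
t_c = 1 > 0 ⇒ limit active, v_max = 11

d=22 v_max=11 a_max=11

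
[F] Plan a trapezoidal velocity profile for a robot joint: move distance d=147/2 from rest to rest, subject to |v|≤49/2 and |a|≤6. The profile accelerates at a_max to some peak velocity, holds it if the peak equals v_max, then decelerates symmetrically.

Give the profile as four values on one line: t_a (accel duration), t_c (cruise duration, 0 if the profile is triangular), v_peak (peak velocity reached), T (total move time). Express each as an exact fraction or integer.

v_max²/a_max = (49/2)²/6 = 2401/24
147/2 < 2401/24 → triangular
v_peak = √(147/2·6) = √441 = 21
t_a = 21/6 = 7/2; t_c = 0
T = 2·7/2 = 7

t_a=7/2 t_c=0 v_peak=21 T=7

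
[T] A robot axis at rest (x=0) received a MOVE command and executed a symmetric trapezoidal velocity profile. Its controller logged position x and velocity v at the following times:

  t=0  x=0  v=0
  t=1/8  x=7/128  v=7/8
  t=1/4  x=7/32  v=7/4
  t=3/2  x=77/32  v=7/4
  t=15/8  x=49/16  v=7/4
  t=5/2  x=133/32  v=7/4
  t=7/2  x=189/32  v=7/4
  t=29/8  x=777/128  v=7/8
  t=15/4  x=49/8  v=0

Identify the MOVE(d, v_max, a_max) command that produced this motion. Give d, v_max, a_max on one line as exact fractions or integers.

final state: t=15/4, x=49/8, v=0 → d = 49/8
a_max = (7/8−0)/(1/8−0) = 7
max v = 7/4 over t∈[1/4,7/2] → v_max = 7/4
check: 7/4·(1/4+13/4) = 49/8 ✓

d=49/8 v_max=7/4 a_max=7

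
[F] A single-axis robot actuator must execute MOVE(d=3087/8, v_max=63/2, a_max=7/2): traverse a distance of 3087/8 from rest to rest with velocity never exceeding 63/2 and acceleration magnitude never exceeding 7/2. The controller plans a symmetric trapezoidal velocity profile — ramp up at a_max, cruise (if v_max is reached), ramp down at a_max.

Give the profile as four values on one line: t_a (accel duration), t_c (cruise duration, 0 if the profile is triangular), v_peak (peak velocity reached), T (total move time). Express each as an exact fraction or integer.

t_a=9 t_c=13/4 v_peak=63/2 T=85/4

v_max²/a_max = (63/2)²/(7/2) = 567/2
3087/8 ≥ 567/2 → trapezoidal
t_a = (63/2)/(7/2) = 9; v_peak = 63/2
d_cruise = 3087/8 − 567/2 = 819/8; t_c = (819/8)/(63/2) = 13/4
T = 2·9 + 13/4 = 85/4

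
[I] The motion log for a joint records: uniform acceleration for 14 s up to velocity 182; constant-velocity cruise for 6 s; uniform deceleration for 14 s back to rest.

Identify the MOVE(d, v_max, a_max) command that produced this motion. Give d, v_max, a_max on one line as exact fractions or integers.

a_max = 182/14 = 13
d_a = ½·182·14 = 1274; d_c = 182·6 = 1092
d = 2·1274 + 1092 = 3640
t_c = 6 > 0 so v_max = 182

d=3640 v_max=182 a_max=13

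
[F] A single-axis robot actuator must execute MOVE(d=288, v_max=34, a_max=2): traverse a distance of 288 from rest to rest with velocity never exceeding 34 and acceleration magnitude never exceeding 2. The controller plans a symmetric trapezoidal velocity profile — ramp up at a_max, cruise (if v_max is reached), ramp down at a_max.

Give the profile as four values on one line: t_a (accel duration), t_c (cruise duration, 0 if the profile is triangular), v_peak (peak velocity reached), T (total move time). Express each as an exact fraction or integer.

v_max²/a_max = 34²/2 = 578
288 < 578 ⇒ no cruise
v_peak = √(288·2) = √576 = 24
t_a = 24/2 = 12; t_c = 0
T = 2·12 = 24

t_a=12 t_c=0 v_peak=24 T=24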